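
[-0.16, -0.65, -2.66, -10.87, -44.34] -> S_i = -0.16*4.08^i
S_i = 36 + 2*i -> [36, 38, 40, 42, 44]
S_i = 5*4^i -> [5, 20, 80, 320, 1280]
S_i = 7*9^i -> [7, 63, 567, 5103, 45927]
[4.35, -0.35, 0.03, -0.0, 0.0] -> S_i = 4.35*(-0.08)^i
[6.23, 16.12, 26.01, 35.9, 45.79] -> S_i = 6.23 + 9.89*i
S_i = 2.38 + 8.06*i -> [2.38, 10.44, 18.5, 26.56, 34.62]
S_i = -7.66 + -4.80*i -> [-7.66, -12.46, -17.26, -22.06, -26.86]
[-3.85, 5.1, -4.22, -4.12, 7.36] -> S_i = Random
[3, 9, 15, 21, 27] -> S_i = 3 + 6*i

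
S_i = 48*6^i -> [48, 288, 1728, 10368, 62208]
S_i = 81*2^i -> [81, 162, 324, 648, 1296]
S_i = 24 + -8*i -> [24, 16, 8, 0, -8]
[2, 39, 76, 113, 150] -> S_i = 2 + 37*i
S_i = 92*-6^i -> [92, -552, 3312, -19872, 119232]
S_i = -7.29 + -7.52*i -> [-7.29, -14.81, -22.33, -29.85, -37.37]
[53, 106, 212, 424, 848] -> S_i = 53*2^i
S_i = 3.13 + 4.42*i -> [3.13, 7.55, 11.97, 16.39, 20.81]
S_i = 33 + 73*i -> [33, 106, 179, 252, 325]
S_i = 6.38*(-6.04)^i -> [6.38, -38.54, 232.75, -1405.83, 8491.19]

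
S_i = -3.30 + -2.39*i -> [-3.3, -5.69, -8.08, -10.47, -12.86]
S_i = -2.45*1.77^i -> [-2.45, -4.34, -7.68, -13.59, -24.05]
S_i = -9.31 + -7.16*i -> [-9.31, -16.47, -23.63, -30.79, -37.95]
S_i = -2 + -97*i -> [-2, -99, -196, -293, -390]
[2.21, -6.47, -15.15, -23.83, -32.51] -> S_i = 2.21 + -8.68*i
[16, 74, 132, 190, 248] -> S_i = 16 + 58*i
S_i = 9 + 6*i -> [9, 15, 21, 27, 33]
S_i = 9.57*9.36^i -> [9.57, 89.58, 838.42, 7847.65, 73453.98]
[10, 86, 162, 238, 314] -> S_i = 10 + 76*i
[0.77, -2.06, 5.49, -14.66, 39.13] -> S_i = 0.77*(-2.67)^i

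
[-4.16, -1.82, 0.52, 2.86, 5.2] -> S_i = -4.16 + 2.34*i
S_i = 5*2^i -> [5, 10, 20, 40, 80]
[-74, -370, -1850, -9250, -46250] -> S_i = -74*5^i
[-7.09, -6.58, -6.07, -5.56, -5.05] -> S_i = -7.09 + 0.51*i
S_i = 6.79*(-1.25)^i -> [6.79, -8.49, 10.61, -13.26, 16.58]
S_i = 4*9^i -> [4, 36, 324, 2916, 26244]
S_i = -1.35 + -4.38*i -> [-1.35, -5.73, -10.11, -14.49, -18.87]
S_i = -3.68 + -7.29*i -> [-3.68, -10.97, -18.26, -25.55, -32.84]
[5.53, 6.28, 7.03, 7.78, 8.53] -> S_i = 5.53 + 0.75*i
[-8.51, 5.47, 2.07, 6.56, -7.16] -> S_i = Random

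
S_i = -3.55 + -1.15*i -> [-3.55, -4.7, -5.85, -7.0, -8.15]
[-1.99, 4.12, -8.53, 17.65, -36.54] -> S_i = -1.99*(-2.07)^i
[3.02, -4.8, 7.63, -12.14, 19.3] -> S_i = 3.02*(-1.59)^i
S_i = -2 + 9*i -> [-2, 7, 16, 25, 34]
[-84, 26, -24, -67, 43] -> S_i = Random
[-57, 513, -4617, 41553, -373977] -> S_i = -57*-9^i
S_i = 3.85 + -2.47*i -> [3.85, 1.38, -1.09, -3.56, -6.03]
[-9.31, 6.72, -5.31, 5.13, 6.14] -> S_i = Random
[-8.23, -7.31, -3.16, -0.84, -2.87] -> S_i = Random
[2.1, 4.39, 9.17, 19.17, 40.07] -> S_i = 2.10*2.09^i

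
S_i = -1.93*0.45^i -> [-1.93, -0.87, -0.39, -0.18, -0.08]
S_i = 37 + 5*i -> [37, 42, 47, 52, 57]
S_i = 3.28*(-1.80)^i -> [3.28, -5.9, 10.63, -19.13, 34.43]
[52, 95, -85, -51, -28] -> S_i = Random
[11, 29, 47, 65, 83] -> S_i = 11 + 18*i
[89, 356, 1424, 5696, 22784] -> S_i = 89*4^i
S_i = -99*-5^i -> [-99, 495, -2475, 12375, -61875]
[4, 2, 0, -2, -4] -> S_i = 4 + -2*i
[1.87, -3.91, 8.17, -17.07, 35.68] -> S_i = 1.87*(-2.09)^i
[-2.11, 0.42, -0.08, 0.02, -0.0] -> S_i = -2.11*(-0.20)^i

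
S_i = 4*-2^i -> [4, -8, 16, -32, 64]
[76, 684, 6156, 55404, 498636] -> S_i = 76*9^i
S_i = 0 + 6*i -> [0, 6, 12, 18, 24]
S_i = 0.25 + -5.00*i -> [0.25, -4.75, -9.75, -14.75, -19.75]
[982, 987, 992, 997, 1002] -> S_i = 982 + 5*i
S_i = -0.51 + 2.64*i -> [-0.51, 2.13, 4.77, 7.41, 10.05]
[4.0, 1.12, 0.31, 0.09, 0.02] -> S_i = 4.00*0.28^i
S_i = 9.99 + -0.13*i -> [9.99, 9.86, 9.73, 9.6, 9.47]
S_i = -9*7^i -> [-9, -63, -441, -3087, -21609]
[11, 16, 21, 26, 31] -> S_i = 11 + 5*i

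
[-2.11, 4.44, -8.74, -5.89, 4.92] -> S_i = Random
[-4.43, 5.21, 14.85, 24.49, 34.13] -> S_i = -4.43 + 9.64*i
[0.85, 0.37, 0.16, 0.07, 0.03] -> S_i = 0.85*0.43^i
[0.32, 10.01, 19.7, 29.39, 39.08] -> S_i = 0.32 + 9.69*i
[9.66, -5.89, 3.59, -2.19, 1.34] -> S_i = 9.66*(-0.61)^i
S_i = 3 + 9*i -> [3, 12, 21, 30, 39]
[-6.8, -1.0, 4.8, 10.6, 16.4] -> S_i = -6.80 + 5.80*i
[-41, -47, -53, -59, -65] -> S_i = -41 + -6*i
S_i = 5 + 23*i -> [5, 28, 51, 74, 97]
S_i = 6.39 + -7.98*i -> [6.39, -1.59, -9.57, -17.55, -25.53]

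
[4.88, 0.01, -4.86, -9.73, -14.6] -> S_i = 4.88 + -4.87*i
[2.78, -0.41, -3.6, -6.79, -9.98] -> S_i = 2.78 + -3.19*i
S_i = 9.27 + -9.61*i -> [9.27, -0.34, -9.95, -19.56, -29.17]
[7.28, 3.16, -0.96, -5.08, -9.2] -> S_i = 7.28 + -4.12*i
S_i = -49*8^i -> [-49, -392, -3136, -25088, -200704]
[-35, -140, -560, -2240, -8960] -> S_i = -35*4^i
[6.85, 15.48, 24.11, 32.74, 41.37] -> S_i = 6.85 + 8.63*i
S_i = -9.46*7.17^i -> [-9.46, -67.83, -486.33, -3486.97, -25001.6]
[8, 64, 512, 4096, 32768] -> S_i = 8*8^i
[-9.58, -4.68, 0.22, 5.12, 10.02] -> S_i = -9.58 + 4.90*i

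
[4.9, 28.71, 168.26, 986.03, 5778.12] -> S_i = 4.90*5.86^i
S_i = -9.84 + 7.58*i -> [-9.84, -2.26, 5.32, 12.9, 20.48]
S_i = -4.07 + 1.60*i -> [-4.07, -2.47, -0.87, 0.73, 2.33]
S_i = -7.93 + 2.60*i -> [-7.93, -5.33, -2.73, -0.13, 2.47]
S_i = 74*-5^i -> [74, -370, 1850, -9250, 46250]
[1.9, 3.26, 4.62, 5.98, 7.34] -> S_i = 1.90 + 1.36*i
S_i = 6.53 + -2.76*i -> [6.53, 3.77, 1.01, -1.75, -4.51]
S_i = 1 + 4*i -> [1, 5, 9, 13, 17]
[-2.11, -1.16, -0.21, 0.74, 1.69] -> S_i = -2.11 + 0.95*i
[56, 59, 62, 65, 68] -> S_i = 56 + 3*i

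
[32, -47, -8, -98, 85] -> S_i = Random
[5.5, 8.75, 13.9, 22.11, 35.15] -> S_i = 5.50*1.59^i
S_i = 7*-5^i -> [7, -35, 175, -875, 4375]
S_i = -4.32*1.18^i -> [-4.32, -5.1, -6.02, -7.1, -8.38]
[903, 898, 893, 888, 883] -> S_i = 903 + -5*i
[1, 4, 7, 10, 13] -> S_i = 1 + 3*i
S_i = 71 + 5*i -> [71, 76, 81, 86, 91]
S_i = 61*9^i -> [61, 549, 4941, 44469, 400221]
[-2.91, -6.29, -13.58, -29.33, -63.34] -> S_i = -2.91*2.16^i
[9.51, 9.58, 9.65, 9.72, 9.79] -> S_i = 9.51 + 0.07*i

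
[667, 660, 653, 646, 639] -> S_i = 667 + -7*i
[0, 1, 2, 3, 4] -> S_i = 0 + 1*i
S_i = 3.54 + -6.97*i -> [3.54, -3.43, -10.4, -17.37, -24.34]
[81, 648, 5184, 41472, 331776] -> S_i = 81*8^i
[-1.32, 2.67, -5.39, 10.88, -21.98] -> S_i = -1.32*(-2.02)^i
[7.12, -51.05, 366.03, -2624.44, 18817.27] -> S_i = 7.12*(-7.17)^i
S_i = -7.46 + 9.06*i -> [-7.46, 1.6, 10.66, 19.72, 28.78]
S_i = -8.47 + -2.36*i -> [-8.47, -10.83, -13.19, -15.55, -17.91]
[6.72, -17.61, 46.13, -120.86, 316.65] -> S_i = 6.72*(-2.62)^i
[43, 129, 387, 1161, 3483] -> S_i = 43*3^i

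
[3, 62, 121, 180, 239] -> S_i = 3 + 59*i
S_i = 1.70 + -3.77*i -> [1.7, -2.07, -5.84, -9.61, -13.38]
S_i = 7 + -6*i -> [7, 1, -5, -11, -17]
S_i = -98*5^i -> [-98, -490, -2450, -12250, -61250]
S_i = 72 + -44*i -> [72, 28, -16, -60, -104]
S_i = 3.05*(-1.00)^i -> [3.05, -3.05, 3.05, -3.05, 3.05]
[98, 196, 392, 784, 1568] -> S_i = 98*2^i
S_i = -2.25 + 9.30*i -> [-2.25, 7.05, 16.35, 25.65, 34.95]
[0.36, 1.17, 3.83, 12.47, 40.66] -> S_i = 0.36*3.26^i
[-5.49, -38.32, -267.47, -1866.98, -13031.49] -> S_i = -5.49*6.98^i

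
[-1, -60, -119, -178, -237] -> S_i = -1 + -59*i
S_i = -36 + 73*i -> [-36, 37, 110, 183, 256]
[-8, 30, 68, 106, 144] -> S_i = -8 + 38*i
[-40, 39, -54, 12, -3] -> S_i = Random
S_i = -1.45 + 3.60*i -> [-1.45, 2.15, 5.75, 9.35, 12.95]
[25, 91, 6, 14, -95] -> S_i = Random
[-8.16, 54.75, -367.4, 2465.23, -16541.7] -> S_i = -8.16*(-6.71)^i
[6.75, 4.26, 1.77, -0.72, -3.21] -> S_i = 6.75 + -2.49*i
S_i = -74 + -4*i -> [-74, -78, -82, -86, -90]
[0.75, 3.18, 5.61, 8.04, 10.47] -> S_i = 0.75 + 2.43*i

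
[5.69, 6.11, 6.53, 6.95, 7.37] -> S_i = 5.69 + 0.42*i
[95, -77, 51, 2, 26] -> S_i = Random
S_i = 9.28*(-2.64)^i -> [9.28, -24.5, 64.68, -170.75, 450.78]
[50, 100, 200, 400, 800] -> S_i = 50*2^i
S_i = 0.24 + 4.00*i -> [0.24, 4.24, 8.24, 12.24, 16.24]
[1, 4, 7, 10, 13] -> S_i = 1 + 3*i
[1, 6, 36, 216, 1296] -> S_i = 1*6^i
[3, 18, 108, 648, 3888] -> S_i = 3*6^i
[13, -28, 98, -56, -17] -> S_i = Random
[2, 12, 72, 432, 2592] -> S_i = 2*6^i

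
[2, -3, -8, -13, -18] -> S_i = 2 + -5*i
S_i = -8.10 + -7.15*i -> [-8.1, -15.25, -22.4, -29.55, -36.7]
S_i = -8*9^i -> [-8, -72, -648, -5832, -52488]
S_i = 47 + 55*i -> [47, 102, 157, 212, 267]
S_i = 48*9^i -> [48, 432, 3888, 34992, 314928]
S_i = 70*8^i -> [70, 560, 4480, 35840, 286720]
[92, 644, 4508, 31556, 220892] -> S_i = 92*7^i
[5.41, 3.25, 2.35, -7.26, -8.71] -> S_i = Random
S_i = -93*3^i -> [-93, -279, -837, -2511, -7533]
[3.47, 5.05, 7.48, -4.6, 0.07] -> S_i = Random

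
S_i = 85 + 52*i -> [85, 137, 189, 241, 293]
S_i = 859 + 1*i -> [859, 860, 861, 862, 863]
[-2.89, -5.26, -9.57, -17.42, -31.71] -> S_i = -2.89*1.82^i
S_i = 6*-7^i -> [6, -42, 294, -2058, 14406]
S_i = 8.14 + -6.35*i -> [8.14, 1.79, -4.56, -10.91, -17.26]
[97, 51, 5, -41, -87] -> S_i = 97 + -46*i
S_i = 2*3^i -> [2, 6, 18, 54, 162]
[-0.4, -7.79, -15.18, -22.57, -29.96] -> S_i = -0.40 + -7.39*i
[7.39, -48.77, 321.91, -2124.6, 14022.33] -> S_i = 7.39*(-6.60)^i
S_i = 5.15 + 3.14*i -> [5.15, 8.29, 11.43, 14.57, 17.71]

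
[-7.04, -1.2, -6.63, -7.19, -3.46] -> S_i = Random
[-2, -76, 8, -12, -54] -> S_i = Random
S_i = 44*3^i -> [44, 132, 396, 1188, 3564]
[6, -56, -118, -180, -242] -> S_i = 6 + -62*i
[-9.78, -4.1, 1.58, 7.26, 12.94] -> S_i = -9.78 + 5.68*i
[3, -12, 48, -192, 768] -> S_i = 3*-4^i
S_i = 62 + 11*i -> [62, 73, 84, 95, 106]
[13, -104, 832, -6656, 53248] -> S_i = 13*-8^i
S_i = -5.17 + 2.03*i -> [-5.17, -3.14, -1.11, 0.92, 2.95]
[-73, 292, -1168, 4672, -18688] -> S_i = -73*-4^i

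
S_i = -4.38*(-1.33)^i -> [-4.38, 5.83, -7.75, 10.3, -13.71]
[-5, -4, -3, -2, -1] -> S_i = -5 + 1*i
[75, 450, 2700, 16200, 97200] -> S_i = 75*6^i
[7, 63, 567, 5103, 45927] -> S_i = 7*9^i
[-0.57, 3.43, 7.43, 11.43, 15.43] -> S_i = -0.57 + 4.00*i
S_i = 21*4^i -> [21, 84, 336, 1344, 5376]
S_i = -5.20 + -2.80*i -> [-5.2, -8.0, -10.8, -13.6, -16.4]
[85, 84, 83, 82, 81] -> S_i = 85 + -1*i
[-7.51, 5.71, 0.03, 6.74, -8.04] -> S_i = Random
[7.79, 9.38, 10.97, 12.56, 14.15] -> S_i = 7.79 + 1.59*i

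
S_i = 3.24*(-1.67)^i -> [3.24, -5.41, 9.04, -15.09, 25.2]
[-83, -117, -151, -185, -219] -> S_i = -83 + -34*i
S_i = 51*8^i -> [51, 408, 3264, 26112, 208896]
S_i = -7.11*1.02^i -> [-7.11, -7.25, -7.4, -7.55, -7.7]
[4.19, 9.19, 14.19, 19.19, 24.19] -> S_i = 4.19 + 5.00*i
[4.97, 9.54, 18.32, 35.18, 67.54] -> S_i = 4.97*1.92^i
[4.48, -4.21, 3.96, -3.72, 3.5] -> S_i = 4.48*(-0.94)^i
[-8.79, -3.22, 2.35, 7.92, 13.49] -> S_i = -8.79 + 5.57*i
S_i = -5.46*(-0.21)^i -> [-5.46, 1.15, -0.24, 0.05, -0.01]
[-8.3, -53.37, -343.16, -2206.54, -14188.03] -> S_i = -8.30*6.43^i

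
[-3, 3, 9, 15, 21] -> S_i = -3 + 6*i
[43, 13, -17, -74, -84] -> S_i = Random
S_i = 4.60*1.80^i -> [4.6, 8.28, 14.9, 26.83, 48.29]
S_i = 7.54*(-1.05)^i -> [7.54, -7.92, 8.31, -8.73, 9.16]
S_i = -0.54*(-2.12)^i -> [-0.54, 1.14, -2.43, 5.15, -10.91]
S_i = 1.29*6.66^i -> [1.29, 8.59, 57.22, 381.08, 2537.97]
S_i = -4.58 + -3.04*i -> [-4.58, -7.62, -10.66, -13.7, -16.74]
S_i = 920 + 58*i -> [920, 978, 1036, 1094, 1152]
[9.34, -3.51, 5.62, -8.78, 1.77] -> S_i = Random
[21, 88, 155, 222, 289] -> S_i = 21 + 67*i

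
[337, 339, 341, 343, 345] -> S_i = 337 + 2*i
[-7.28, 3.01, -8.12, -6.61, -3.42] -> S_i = Random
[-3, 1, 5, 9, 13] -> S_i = -3 + 4*i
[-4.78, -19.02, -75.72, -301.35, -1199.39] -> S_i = -4.78*3.98^i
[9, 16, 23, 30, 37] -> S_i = 9 + 7*i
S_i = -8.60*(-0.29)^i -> [-8.6, 2.49, -0.72, 0.21, -0.06]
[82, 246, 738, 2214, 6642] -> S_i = 82*3^i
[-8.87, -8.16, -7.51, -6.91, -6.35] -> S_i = -8.87*0.92^i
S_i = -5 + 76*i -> [-5, 71, 147, 223, 299]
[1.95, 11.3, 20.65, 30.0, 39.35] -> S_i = 1.95 + 9.35*i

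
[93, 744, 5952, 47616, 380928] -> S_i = 93*8^i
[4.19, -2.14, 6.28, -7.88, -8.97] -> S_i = Random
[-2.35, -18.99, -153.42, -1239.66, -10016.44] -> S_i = -2.35*8.08^i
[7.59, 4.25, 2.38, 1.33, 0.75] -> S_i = 7.59*0.56^i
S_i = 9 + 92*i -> [9, 101, 193, 285, 377]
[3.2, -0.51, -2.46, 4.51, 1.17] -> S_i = Random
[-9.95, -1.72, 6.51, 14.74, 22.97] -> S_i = -9.95 + 8.23*i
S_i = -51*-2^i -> [-51, 102, -204, 408, -816]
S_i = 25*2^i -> [25, 50, 100, 200, 400]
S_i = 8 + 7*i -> [8, 15, 22, 29, 36]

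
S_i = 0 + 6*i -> [0, 6, 12, 18, 24]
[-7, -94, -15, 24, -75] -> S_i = Random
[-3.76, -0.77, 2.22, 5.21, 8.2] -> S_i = -3.76 + 2.99*i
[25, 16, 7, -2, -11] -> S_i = 25 + -9*i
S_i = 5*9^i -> [5, 45, 405, 3645, 32805]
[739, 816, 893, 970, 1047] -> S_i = 739 + 77*i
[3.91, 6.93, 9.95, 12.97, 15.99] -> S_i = 3.91 + 3.02*i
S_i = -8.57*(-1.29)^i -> [-8.57, 11.06, -14.26, 18.4, -23.73]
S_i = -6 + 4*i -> [-6, -2, 2, 6, 10]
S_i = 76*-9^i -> [76, -684, 6156, -55404, 498636]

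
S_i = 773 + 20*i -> [773, 793, 813, 833, 853]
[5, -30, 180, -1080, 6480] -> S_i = 5*-6^i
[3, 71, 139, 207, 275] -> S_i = 3 + 68*i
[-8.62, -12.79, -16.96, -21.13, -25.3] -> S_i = -8.62 + -4.17*i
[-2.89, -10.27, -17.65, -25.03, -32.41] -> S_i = -2.89 + -7.38*i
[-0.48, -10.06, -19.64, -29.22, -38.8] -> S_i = -0.48 + -9.58*i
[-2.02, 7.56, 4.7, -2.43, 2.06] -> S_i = Random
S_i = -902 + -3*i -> [-902, -905, -908, -911, -914]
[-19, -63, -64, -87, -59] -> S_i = Random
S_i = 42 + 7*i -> [42, 49, 56, 63, 70]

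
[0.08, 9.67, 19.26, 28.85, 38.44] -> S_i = 0.08 + 9.59*i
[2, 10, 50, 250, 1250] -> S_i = 2*5^i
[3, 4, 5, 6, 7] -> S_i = 3 + 1*i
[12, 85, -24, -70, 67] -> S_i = Random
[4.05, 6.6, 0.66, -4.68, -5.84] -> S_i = Random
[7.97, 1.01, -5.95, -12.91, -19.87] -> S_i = 7.97 + -6.96*i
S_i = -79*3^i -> [-79, -237, -711, -2133, -6399]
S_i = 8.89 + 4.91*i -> [8.89, 13.8, 18.71, 23.62, 28.53]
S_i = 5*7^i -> [5, 35, 245, 1715, 12005]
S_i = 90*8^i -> [90, 720, 5760, 46080, 368640]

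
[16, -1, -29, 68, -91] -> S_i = Random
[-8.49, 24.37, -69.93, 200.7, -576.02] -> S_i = -8.49*(-2.87)^i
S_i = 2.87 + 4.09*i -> [2.87, 6.96, 11.05, 15.14, 19.23]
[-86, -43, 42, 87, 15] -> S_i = Random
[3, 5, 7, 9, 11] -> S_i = 3 + 2*i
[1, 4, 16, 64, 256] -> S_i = 1*4^i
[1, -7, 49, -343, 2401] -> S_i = 1*-7^i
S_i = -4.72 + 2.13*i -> [-4.72, -2.59, -0.46, 1.67, 3.8]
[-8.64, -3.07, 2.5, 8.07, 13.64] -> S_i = -8.64 + 5.57*i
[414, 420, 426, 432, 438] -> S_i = 414 + 6*i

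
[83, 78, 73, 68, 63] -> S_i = 83 + -5*i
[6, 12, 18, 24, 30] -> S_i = 6 + 6*i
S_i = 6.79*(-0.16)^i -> [6.79, -1.09, 0.17, -0.03, 0.0]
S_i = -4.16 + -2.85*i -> [-4.16, -7.01, -9.86, -12.71, -15.56]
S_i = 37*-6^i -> [37, -222, 1332, -7992, 47952]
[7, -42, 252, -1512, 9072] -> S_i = 7*-6^i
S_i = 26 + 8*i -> [26, 34, 42, 50, 58]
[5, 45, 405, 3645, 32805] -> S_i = 5*9^i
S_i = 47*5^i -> [47, 235, 1175, 5875, 29375]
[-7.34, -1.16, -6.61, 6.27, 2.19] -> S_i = Random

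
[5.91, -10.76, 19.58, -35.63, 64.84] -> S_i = 5.91*(-1.82)^i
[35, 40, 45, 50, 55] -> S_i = 35 + 5*i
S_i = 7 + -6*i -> [7, 1, -5, -11, -17]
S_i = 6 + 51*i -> [6, 57, 108, 159, 210]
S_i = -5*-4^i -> [-5, 20, -80, 320, -1280]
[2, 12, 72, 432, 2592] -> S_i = 2*6^i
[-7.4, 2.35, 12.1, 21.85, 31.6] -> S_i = -7.40 + 9.75*i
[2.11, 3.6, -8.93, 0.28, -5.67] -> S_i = Random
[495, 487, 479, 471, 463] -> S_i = 495 + -8*i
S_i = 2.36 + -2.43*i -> [2.36, -0.07, -2.5, -4.93, -7.36]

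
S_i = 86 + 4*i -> [86, 90, 94, 98, 102]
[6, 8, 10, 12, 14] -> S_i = 6 + 2*i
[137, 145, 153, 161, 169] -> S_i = 137 + 8*i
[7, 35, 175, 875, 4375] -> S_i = 7*5^i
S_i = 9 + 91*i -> [9, 100, 191, 282, 373]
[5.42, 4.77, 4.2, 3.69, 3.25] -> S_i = 5.42*0.88^i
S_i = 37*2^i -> [37, 74, 148, 296, 592]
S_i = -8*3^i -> [-8, -24, -72, -216, -648]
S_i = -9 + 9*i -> [-9, 0, 9, 18, 27]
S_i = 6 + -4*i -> [6, 2, -2, -6, -10]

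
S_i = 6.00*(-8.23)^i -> [6.0, -49.38, 406.4, -3344.65, 27526.47]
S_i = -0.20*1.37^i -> [-0.2, -0.27, -0.38, -0.51, -0.7]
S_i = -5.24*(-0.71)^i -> [-5.24, 3.72, -2.64, 1.88, -1.33]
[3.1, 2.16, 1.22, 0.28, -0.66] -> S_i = 3.10 + -0.94*i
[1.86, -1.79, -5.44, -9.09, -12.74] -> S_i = 1.86 + -3.65*i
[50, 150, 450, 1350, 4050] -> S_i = 50*3^i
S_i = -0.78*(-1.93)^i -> [-0.78, 1.51, -2.91, 5.61, -10.82]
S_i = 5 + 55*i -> [5, 60, 115, 170, 225]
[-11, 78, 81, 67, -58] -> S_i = Random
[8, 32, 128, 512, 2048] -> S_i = 8*4^i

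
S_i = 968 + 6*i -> [968, 974, 980, 986, 992]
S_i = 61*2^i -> [61, 122, 244, 488, 976]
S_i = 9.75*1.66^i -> [9.75, 16.18, 26.87, 44.6, 74.03]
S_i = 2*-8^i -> [2, -16, 128, -1024, 8192]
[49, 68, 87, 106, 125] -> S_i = 49 + 19*i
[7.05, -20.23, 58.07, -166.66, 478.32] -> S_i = 7.05*(-2.87)^i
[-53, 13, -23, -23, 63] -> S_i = Random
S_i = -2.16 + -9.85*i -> [-2.16, -12.01, -21.86, -31.71, -41.56]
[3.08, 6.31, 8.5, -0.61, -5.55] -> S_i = Random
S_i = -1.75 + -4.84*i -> [-1.75, -6.59, -11.43, -16.27, -21.11]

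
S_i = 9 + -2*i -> [9, 7, 5, 3, 1]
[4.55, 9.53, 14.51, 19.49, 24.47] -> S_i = 4.55 + 4.98*i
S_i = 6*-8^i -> [6, -48, 384, -3072, 24576]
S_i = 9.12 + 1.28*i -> [9.12, 10.4, 11.68, 12.96, 14.24]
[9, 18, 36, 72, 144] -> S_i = 9*2^i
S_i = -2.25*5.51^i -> [-2.25, -12.4, -68.31, -376.39, -2073.91]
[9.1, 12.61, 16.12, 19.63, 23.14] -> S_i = 9.10 + 3.51*i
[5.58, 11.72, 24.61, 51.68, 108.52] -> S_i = 5.58*2.10^i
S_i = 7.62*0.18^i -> [7.62, 1.37, 0.25, 0.04, 0.01]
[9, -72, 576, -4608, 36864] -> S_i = 9*-8^i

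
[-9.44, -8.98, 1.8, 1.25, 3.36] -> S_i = Random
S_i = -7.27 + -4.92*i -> [-7.27, -12.19, -17.11, -22.03, -26.95]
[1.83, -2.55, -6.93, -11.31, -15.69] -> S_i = 1.83 + -4.38*i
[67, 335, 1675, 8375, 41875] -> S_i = 67*5^i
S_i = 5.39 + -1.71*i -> [5.39, 3.68, 1.97, 0.26, -1.45]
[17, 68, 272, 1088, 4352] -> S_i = 17*4^i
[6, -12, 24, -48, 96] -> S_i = 6*-2^i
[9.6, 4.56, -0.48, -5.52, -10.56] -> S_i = 9.60 + -5.04*i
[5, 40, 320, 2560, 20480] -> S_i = 5*8^i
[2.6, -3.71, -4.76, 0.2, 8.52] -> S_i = Random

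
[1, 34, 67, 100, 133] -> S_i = 1 + 33*i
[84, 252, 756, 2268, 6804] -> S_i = 84*3^i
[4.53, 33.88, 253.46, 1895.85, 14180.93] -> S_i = 4.53*7.48^i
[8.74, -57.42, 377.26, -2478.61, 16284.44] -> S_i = 8.74*(-6.57)^i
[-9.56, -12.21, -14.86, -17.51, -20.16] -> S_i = -9.56 + -2.65*i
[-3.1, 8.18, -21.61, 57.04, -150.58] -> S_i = -3.10*(-2.64)^i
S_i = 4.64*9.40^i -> [4.64, 43.62, 409.99, 3853.91, 36226.75]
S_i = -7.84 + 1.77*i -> [-7.84, -6.07, -4.3, -2.53, -0.76]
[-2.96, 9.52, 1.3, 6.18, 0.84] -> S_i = Random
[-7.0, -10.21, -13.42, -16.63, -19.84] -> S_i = -7.00 + -3.21*i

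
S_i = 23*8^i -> [23, 184, 1472, 11776, 94208]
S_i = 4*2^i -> [4, 8, 16, 32, 64]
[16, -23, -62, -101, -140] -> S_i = 16 + -39*i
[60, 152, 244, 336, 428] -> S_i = 60 + 92*i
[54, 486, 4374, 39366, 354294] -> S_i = 54*9^i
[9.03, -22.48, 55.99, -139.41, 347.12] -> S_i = 9.03*(-2.49)^i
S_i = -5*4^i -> [-5, -20, -80, -320, -1280]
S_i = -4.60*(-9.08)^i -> [-4.6, 41.77, -379.25, 3443.62, -31268.08]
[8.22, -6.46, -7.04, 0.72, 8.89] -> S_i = Random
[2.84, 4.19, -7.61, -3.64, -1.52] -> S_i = Random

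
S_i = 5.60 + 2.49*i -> [5.6, 8.09, 10.58, 13.07, 15.56]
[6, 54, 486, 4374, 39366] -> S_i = 6*9^i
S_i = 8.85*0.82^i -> [8.85, 7.26, 5.95, 4.88, 4.0]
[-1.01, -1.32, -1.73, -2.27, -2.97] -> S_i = -1.01*1.31^i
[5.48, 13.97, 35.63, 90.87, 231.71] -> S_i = 5.48*2.55^i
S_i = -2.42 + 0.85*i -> [-2.42, -1.57, -0.72, 0.13, 0.98]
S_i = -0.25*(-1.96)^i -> [-0.25, 0.49, -0.96, 1.88, -3.69]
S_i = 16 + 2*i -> [16, 18, 20, 22, 24]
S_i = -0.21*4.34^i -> [-0.21, -0.91, -3.96, -17.17, -74.5]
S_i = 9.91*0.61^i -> [9.91, 6.05, 3.69, 2.25, 1.37]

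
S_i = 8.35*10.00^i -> [8.35, 83.5, 835.0, 8350.0, 83500.0]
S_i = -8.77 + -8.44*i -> [-8.77, -17.21, -25.65, -34.09, -42.53]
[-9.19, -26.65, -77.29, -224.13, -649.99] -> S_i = -9.19*2.90^i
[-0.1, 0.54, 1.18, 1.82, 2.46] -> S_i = -0.10 + 0.64*i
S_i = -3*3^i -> [-3, -9, -27, -81, -243]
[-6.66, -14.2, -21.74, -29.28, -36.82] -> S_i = -6.66 + -7.54*i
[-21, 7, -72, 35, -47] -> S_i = Random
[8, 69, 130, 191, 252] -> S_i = 8 + 61*i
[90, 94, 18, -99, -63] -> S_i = Random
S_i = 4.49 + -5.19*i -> [4.49, -0.7, -5.89, -11.08, -16.27]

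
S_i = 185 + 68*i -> [185, 253, 321, 389, 457]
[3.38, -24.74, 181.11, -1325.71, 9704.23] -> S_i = 3.38*(-7.32)^i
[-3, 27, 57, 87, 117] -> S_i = -3 + 30*i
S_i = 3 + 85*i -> [3, 88, 173, 258, 343]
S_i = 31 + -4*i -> [31, 27, 23, 19, 15]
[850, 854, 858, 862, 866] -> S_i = 850 + 4*i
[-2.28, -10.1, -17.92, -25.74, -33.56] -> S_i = -2.28 + -7.82*i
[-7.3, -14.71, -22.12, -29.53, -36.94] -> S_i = -7.30 + -7.41*i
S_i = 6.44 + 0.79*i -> [6.44, 7.23, 8.02, 8.81, 9.6]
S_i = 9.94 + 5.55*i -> [9.94, 15.49, 21.04, 26.59, 32.14]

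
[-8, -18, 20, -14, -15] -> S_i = Random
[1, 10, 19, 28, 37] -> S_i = 1 + 9*i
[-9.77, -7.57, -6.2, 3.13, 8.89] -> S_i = Random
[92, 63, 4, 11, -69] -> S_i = Random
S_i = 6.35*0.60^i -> [6.35, 3.81, 2.29, 1.37, 0.82]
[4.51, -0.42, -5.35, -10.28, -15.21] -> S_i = 4.51 + -4.93*i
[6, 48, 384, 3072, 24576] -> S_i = 6*8^i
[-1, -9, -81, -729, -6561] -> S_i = -1*9^i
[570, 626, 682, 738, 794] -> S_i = 570 + 56*i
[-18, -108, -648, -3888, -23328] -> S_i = -18*6^i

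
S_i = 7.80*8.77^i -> [7.8, 68.41, 599.92, 5261.3, 46141.63]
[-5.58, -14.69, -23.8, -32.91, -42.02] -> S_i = -5.58 + -9.11*i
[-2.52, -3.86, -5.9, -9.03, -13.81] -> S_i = -2.52*1.53^i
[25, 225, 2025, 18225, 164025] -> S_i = 25*9^i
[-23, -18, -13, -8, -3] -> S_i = -23 + 5*i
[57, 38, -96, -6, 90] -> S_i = Random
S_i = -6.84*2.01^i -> [-6.84, -13.75, -27.63, -55.54, -111.65]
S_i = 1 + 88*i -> [1, 89, 177, 265, 353]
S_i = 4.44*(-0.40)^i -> [4.44, -1.78, 0.71, -0.28, 0.11]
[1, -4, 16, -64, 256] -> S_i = 1*-4^i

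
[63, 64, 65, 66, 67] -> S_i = 63 + 1*i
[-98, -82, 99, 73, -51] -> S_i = Random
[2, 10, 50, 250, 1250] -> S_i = 2*5^i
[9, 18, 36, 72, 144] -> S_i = 9*2^i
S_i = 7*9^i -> [7, 63, 567, 5103, 45927]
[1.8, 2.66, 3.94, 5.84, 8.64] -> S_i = 1.80*1.48^i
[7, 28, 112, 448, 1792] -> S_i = 7*4^i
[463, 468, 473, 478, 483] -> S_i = 463 + 5*i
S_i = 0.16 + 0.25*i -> [0.16, 0.41, 0.66, 0.91, 1.16]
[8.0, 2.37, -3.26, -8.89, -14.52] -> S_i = 8.00 + -5.63*i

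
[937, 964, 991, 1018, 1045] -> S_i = 937 + 27*i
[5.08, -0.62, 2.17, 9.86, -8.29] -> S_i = Random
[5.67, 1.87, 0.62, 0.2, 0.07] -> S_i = 5.67*0.33^i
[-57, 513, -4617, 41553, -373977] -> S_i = -57*-9^i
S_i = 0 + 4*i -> [0, 4, 8, 12, 16]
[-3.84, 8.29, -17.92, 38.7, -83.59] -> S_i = -3.84*(-2.16)^i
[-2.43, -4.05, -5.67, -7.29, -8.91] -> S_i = -2.43 + -1.62*i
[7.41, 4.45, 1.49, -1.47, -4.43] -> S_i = 7.41 + -2.96*i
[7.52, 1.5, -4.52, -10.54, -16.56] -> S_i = 7.52 + -6.02*i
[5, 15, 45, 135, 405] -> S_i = 5*3^i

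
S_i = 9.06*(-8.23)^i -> [9.06, -74.56, 613.66, -5050.42, 41564.98]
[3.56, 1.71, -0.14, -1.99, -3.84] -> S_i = 3.56 + -1.85*i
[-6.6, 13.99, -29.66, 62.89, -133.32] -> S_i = -6.60*(-2.12)^i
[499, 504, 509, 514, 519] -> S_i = 499 + 5*i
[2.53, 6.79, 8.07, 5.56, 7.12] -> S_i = Random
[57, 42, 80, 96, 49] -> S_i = Random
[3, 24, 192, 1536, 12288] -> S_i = 3*8^i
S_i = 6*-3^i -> [6, -18, 54, -162, 486]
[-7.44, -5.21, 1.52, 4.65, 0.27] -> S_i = Random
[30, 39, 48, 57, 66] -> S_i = 30 + 9*i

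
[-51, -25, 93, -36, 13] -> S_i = Random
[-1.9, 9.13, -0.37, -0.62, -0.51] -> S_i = Random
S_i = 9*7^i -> [9, 63, 441, 3087, 21609]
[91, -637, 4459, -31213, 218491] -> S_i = 91*-7^i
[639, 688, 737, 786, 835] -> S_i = 639 + 49*i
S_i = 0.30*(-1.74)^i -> [0.3, -0.52, 0.91, -1.58, 2.75]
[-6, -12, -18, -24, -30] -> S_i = -6 + -6*i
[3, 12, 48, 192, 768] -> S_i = 3*4^i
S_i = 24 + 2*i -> [24, 26, 28, 30, 32]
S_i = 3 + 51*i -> [3, 54, 105, 156, 207]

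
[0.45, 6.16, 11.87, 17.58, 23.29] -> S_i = 0.45 + 5.71*i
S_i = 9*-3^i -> [9, -27, 81, -243, 729]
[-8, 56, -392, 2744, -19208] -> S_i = -8*-7^i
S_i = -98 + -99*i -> [-98, -197, -296, -395, -494]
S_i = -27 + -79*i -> [-27, -106, -185, -264, -343]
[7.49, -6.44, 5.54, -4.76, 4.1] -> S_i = 7.49*(-0.86)^i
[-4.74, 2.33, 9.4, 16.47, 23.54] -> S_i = -4.74 + 7.07*i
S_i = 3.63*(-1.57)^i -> [3.63, -5.7, 8.95, -14.05, 22.05]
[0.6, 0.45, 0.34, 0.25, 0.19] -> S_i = 0.60*0.75^i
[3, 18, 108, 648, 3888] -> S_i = 3*6^i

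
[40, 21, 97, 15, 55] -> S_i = Random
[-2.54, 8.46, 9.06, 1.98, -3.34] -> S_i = Random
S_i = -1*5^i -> [-1, -5, -25, -125, -625]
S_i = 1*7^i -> [1, 7, 49, 343, 2401]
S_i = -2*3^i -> [-2, -6, -18, -54, -162]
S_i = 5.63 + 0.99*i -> [5.63, 6.62, 7.61, 8.6, 9.59]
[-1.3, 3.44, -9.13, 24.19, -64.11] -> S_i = -1.30*(-2.65)^i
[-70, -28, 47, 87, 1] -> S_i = Random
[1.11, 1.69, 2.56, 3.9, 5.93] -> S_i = 1.11*1.52^i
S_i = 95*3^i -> [95, 285, 855, 2565, 7695]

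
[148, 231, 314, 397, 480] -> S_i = 148 + 83*i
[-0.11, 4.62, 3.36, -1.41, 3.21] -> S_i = Random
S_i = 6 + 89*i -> [6, 95, 184, 273, 362]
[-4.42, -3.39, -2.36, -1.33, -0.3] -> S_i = -4.42 + 1.03*i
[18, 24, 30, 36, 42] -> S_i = 18 + 6*i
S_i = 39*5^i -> [39, 195, 975, 4875, 24375]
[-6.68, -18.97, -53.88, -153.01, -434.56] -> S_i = -6.68*2.84^i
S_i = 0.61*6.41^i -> [0.61, 3.91, 25.06, 160.66, 1029.82]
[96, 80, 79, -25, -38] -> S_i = Random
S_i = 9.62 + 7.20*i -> [9.62, 16.82, 24.02, 31.22, 38.42]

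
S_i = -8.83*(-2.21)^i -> [-8.83, 19.51, -43.13, 95.31, -210.63]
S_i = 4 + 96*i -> [4, 100, 196, 292, 388]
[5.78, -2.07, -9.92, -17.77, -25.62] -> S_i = 5.78 + -7.85*i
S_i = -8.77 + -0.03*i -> [-8.77, -8.8, -8.83, -8.86, -8.89]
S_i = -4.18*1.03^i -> [-4.18, -4.31, -4.43, -4.57, -4.7]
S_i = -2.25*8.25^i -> [-2.25, -18.56, -153.14, -1263.41, -10423.13]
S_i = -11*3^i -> [-11, -33, -99, -297, -891]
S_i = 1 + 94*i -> [1, 95, 189, 283, 377]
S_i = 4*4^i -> [4, 16, 64, 256, 1024]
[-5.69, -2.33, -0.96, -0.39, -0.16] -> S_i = -5.69*0.41^i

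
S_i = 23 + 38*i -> [23, 61, 99, 137, 175]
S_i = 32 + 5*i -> [32, 37, 42, 47, 52]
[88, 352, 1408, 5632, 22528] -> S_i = 88*4^i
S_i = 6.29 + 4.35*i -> [6.29, 10.64, 14.99, 19.34, 23.69]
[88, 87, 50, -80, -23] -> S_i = Random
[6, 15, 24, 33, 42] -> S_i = 6 + 9*i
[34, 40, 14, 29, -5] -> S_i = Random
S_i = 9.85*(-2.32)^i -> [9.85, -22.85, 53.02, -123.0, 285.36]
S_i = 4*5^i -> [4, 20, 100, 500, 2500]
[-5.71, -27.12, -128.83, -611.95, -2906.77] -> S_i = -5.71*4.75^i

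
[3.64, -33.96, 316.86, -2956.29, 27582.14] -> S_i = 3.64*(-9.33)^i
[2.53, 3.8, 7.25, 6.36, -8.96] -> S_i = Random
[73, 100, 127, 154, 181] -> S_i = 73 + 27*i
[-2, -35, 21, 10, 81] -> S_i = Random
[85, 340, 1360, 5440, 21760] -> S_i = 85*4^i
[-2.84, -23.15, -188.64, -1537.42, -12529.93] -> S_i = -2.84*8.15^i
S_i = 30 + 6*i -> [30, 36, 42, 48, 54]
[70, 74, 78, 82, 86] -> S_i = 70 + 4*i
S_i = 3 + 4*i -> [3, 7, 11, 15, 19]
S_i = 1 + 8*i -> [1, 9, 17, 25, 33]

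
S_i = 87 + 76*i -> [87, 163, 239, 315, 391]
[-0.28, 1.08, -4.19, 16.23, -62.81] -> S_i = -0.28*(-3.87)^i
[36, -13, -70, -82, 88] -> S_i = Random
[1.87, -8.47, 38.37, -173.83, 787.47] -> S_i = 1.87*(-4.53)^i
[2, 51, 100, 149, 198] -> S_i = 2 + 49*i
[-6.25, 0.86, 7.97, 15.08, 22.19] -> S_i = -6.25 + 7.11*i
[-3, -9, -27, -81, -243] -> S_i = -3*3^i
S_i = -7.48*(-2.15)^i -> [-7.48, 16.08, -34.58, 74.34, -159.83]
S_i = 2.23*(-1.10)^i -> [2.23, -2.45, 2.7, -2.97, 3.26]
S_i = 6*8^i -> [6, 48, 384, 3072, 24576]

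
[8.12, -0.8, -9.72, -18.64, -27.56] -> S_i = 8.12 + -8.92*i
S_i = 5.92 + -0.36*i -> [5.92, 5.56, 5.2, 4.84, 4.48]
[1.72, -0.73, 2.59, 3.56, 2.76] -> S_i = Random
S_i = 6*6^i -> [6, 36, 216, 1296, 7776]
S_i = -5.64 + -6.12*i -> [-5.64, -11.76, -17.88, -24.0, -30.12]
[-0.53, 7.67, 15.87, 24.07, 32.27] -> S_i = -0.53 + 8.20*i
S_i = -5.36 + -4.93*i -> [-5.36, -10.29, -15.22, -20.15, -25.08]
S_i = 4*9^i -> [4, 36, 324, 2916, 26244]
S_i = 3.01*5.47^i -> [3.01, 16.46, 90.06, 492.64, 2694.73]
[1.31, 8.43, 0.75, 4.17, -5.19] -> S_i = Random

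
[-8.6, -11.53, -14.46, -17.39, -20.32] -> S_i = -8.60 + -2.93*i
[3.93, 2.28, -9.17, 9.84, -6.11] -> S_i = Random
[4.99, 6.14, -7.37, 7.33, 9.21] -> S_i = Random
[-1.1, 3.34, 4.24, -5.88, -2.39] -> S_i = Random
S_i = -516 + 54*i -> [-516, -462, -408, -354, -300]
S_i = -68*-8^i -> [-68, 544, -4352, 34816, -278528]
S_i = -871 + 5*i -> [-871, -866, -861, -856, -851]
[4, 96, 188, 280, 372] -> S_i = 4 + 92*i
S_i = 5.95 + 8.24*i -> [5.95, 14.19, 22.43, 30.67, 38.91]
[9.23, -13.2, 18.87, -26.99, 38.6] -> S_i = 9.23*(-1.43)^i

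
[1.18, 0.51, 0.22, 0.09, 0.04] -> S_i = 1.18*0.43^i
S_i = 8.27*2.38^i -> [8.27, 19.68, 46.84, 111.49, 265.35]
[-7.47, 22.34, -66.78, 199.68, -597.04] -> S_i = -7.47*(-2.99)^i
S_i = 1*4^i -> [1, 4, 16, 64, 256]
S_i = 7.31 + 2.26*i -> [7.31, 9.57, 11.83, 14.09, 16.35]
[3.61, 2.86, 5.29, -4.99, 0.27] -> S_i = Random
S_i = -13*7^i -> [-13, -91, -637, -4459, -31213]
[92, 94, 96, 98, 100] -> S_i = 92 + 2*i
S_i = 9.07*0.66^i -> [9.07, 5.99, 3.95, 2.61, 1.72]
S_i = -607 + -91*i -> [-607, -698, -789, -880, -971]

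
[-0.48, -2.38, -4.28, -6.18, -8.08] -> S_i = -0.48 + -1.90*i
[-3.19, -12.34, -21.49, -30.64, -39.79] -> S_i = -3.19 + -9.15*i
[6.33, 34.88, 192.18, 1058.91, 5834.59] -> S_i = 6.33*5.51^i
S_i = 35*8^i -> [35, 280, 2240, 17920, 143360]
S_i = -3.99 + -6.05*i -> [-3.99, -10.04, -16.09, -22.14, -28.19]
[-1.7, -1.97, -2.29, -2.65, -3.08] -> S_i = -1.70*1.16^i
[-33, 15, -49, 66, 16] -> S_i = Random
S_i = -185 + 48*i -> [-185, -137, -89, -41, 7]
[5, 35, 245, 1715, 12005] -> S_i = 5*7^i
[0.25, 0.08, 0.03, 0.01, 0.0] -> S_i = 0.25*0.33^i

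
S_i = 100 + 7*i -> [100, 107, 114, 121, 128]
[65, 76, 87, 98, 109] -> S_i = 65 + 11*i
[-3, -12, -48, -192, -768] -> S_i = -3*4^i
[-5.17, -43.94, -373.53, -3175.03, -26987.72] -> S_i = -5.17*8.50^i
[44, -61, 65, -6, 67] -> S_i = Random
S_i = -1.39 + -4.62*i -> [-1.39, -6.01, -10.63, -15.25, -19.87]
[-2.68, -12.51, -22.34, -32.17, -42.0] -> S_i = -2.68 + -9.83*i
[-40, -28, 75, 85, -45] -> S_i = Random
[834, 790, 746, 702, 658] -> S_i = 834 + -44*i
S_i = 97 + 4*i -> [97, 101, 105, 109, 113]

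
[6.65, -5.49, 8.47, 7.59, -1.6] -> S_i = Random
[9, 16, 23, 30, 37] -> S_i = 9 + 7*i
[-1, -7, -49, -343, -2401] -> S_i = -1*7^i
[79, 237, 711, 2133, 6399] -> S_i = 79*3^i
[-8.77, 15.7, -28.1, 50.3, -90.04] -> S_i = -8.77*(-1.79)^i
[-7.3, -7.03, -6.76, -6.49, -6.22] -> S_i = -7.30 + 0.27*i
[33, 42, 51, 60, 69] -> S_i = 33 + 9*i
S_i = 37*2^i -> [37, 74, 148, 296, 592]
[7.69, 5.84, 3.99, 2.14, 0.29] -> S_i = 7.69 + -1.85*i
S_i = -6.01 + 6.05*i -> [-6.01, 0.04, 6.09, 12.14, 18.19]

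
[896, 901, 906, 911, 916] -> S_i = 896 + 5*i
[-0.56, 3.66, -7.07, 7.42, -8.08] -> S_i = Random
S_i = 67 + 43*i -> [67, 110, 153, 196, 239]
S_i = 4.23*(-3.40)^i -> [4.23, -14.38, 48.9, -166.26, 565.27]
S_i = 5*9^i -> [5, 45, 405, 3645, 32805]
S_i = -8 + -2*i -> [-8, -10, -12, -14, -16]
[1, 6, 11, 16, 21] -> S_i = 1 + 5*i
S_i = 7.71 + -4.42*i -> [7.71, 3.29, -1.13, -5.55, -9.97]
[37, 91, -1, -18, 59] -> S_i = Random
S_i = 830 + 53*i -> [830, 883, 936, 989, 1042]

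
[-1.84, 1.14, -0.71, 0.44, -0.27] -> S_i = -1.84*(-0.62)^i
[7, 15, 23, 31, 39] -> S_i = 7 + 8*i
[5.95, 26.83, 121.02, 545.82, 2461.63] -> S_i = 5.95*4.51^i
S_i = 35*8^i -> [35, 280, 2240, 17920, 143360]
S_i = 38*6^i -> [38, 228, 1368, 8208, 49248]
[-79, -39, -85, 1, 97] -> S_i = Random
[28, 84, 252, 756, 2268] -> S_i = 28*3^i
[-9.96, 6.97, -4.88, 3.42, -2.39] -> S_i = -9.96*(-0.70)^i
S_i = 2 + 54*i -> [2, 56, 110, 164, 218]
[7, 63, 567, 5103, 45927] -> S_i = 7*9^i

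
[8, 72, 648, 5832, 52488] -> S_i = 8*9^i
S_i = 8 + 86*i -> [8, 94, 180, 266, 352]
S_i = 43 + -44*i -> [43, -1, -45, -89, -133]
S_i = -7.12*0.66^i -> [-7.12, -4.7, -3.1, -2.05, -1.35]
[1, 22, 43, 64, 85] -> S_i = 1 + 21*i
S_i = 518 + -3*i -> [518, 515, 512, 509, 506]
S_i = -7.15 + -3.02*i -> [-7.15, -10.17, -13.19, -16.21, -19.23]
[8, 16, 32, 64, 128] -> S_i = 8*2^i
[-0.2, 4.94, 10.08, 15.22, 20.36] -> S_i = -0.20 + 5.14*i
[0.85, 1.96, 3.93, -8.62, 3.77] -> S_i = Random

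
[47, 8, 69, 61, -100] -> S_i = Random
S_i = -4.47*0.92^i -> [-4.47, -4.11, -3.78, -3.48, -3.2]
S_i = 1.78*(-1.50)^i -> [1.78, -2.67, 4.0, -6.01, 9.01]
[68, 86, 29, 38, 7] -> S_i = Random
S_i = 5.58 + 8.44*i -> [5.58, 14.02, 22.46, 30.9, 39.34]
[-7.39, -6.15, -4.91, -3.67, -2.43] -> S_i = -7.39 + 1.24*i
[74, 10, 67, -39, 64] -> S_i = Random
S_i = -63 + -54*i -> [-63, -117, -171, -225, -279]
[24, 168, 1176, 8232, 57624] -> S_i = 24*7^i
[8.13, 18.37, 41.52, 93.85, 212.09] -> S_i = 8.13*2.26^i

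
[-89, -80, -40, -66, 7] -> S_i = Random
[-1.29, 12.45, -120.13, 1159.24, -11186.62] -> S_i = -1.29*(-9.65)^i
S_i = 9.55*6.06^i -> [9.55, 57.87, 350.71, 2125.3, 12879.35]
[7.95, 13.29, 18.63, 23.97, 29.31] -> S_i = 7.95 + 5.34*i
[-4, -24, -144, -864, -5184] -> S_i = -4*6^i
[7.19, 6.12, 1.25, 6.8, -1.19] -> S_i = Random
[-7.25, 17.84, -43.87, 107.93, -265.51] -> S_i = -7.25*(-2.46)^i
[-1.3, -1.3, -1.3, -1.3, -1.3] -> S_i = -1.30*1.00^i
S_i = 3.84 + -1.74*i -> [3.84, 2.1, 0.36, -1.38, -3.12]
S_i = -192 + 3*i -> [-192, -189, -186, -183, -180]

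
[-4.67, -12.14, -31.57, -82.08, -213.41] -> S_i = -4.67*2.60^i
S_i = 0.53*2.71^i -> [0.53, 1.44, 3.89, 10.55, 28.59]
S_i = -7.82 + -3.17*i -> [-7.82, -10.99, -14.16, -17.33, -20.5]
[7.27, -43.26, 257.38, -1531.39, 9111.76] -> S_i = 7.27*(-5.95)^i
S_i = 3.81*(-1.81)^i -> [3.81, -6.9, 12.48, -22.59, 40.89]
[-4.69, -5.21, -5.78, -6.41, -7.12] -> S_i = -4.69*1.11^i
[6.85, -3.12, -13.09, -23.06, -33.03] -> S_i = 6.85 + -9.97*i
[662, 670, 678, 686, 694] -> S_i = 662 + 8*i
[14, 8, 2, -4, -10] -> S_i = 14 + -6*i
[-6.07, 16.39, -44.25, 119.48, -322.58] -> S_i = -6.07*(-2.70)^i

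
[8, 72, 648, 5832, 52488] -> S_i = 8*9^i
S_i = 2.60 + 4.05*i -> [2.6, 6.65, 10.7, 14.75, 18.8]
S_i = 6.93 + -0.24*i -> [6.93, 6.69, 6.45, 6.21, 5.97]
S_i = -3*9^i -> [-3, -27, -243, -2187, -19683]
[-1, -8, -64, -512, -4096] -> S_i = -1*8^i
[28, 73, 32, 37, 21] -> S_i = Random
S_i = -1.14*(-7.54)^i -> [-1.14, 8.6, -64.81, 488.67, -3684.6]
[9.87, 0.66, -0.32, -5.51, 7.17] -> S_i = Random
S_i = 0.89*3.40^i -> [0.89, 3.03, 10.29, 34.98, 118.93]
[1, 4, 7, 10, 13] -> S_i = 1 + 3*i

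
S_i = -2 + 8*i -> [-2, 6, 14, 22, 30]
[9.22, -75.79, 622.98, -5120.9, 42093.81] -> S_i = 9.22*(-8.22)^i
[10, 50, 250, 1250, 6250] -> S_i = 10*5^i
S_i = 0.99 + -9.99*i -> [0.99, -9.0, -18.99, -28.98, -38.97]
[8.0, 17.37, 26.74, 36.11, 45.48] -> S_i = 8.00 + 9.37*i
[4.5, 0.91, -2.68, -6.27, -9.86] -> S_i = 4.50 + -3.59*i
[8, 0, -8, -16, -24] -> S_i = 8 + -8*i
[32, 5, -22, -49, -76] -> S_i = 32 + -27*i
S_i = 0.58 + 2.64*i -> [0.58, 3.22, 5.86, 8.5, 11.14]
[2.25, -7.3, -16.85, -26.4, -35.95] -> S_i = 2.25 + -9.55*i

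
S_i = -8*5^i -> [-8, -40, -200, -1000, -5000]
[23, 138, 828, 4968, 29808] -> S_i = 23*6^i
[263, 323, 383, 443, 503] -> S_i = 263 + 60*i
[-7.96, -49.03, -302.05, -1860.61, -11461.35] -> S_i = -7.96*6.16^i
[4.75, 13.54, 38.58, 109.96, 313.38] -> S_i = 4.75*2.85^i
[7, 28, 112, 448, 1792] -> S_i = 7*4^i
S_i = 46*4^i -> [46, 184, 736, 2944, 11776]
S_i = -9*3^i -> [-9, -27, -81, -243, -729]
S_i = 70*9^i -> [70, 630, 5670, 51030, 459270]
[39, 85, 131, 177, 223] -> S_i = 39 + 46*i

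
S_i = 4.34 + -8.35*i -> [4.34, -4.01, -12.36, -20.71, -29.06]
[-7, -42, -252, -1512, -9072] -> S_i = -7*6^i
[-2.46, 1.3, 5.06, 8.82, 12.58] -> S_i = -2.46 + 3.76*i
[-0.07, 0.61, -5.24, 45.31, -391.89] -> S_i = -0.07*(-8.65)^i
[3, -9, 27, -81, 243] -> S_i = 3*-3^i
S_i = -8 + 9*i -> [-8, 1, 10, 19, 28]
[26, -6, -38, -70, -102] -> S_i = 26 + -32*i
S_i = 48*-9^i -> [48, -432, 3888, -34992, 314928]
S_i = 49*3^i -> [49, 147, 441, 1323, 3969]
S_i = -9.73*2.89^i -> [-9.73, -28.12, -81.27, -234.86, -678.74]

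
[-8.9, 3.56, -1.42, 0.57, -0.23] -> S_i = -8.90*(-0.40)^i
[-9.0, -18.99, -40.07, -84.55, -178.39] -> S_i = -9.00*2.11^i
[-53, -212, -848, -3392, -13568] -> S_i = -53*4^i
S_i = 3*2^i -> [3, 6, 12, 24, 48]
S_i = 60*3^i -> [60, 180, 540, 1620, 4860]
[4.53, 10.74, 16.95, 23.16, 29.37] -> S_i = 4.53 + 6.21*i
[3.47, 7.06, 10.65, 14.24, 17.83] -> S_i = 3.47 + 3.59*i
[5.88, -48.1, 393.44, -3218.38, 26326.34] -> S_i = 5.88*(-8.18)^i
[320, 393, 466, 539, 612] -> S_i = 320 + 73*i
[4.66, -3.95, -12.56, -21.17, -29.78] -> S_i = 4.66 + -8.61*i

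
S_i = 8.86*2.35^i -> [8.86, 20.82, 48.93, 114.98, 270.21]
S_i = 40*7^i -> [40, 280, 1960, 13720, 96040]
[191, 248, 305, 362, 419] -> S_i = 191 + 57*i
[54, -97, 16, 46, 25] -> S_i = Random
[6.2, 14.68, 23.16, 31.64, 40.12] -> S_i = 6.20 + 8.48*i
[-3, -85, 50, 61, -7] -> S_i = Random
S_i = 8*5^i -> [8, 40, 200, 1000, 5000]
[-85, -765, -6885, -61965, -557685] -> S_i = -85*9^i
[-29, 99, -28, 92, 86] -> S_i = Random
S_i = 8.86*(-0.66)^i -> [8.86, -5.85, 3.86, -2.55, 1.68]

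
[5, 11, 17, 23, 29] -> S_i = 5 + 6*i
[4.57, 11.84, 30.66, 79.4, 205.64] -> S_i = 4.57*2.59^i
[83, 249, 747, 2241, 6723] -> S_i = 83*3^i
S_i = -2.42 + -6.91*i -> [-2.42, -9.33, -16.24, -23.15, -30.06]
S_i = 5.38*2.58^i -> [5.38, 13.88, 35.81, 92.39, 238.38]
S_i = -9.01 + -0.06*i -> [-9.01, -9.07, -9.13, -9.19, -9.25]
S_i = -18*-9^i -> [-18, 162, -1458, 13122, -118098]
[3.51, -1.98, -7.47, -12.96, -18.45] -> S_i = 3.51 + -5.49*i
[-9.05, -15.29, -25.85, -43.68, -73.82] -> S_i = -9.05*1.69^i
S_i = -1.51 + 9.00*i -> [-1.51, 7.49, 16.49, 25.49, 34.49]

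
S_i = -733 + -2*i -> [-733, -735, -737, -739, -741]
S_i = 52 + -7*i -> [52, 45, 38, 31, 24]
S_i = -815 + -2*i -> [-815, -817, -819, -821, -823]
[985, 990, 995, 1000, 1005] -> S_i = 985 + 5*i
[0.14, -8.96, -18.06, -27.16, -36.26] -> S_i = 0.14 + -9.10*i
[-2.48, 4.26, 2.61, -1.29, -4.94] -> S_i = Random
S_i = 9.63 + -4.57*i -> [9.63, 5.06, 0.49, -4.08, -8.65]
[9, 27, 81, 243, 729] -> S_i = 9*3^i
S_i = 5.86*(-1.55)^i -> [5.86, -9.08, 14.08, -21.82, 33.82]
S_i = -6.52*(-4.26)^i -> [-6.52, 27.78, -118.32, 504.05, -2147.27]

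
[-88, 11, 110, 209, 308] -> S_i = -88 + 99*i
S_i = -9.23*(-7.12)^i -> [-9.23, 65.72, -467.91, 3331.51, -23720.38]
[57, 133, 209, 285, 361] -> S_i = 57 + 76*i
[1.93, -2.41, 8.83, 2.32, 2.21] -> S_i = Random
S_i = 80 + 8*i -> [80, 88, 96, 104, 112]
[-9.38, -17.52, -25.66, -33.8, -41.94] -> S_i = -9.38 + -8.14*i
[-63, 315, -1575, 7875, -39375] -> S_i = -63*-5^i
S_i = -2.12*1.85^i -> [-2.12, -3.92, -7.26, -13.42, -24.83]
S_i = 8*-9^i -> [8, -72, 648, -5832, 52488]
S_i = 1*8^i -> [1, 8, 64, 512, 4096]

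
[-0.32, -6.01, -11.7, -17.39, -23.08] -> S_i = -0.32 + -5.69*i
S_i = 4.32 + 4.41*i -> [4.32, 8.73, 13.14, 17.55, 21.96]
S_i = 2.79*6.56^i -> [2.79, 18.3, 120.06, 787.62, 5166.78]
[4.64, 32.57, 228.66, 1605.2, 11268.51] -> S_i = 4.64*7.02^i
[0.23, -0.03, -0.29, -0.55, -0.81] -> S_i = 0.23 + -0.26*i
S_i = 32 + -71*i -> [32, -39, -110, -181, -252]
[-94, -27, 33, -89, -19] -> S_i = Random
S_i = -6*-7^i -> [-6, 42, -294, 2058, -14406]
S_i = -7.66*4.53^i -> [-7.66, -34.7, -157.19, -712.07, -3225.68]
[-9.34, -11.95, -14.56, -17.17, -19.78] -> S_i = -9.34 + -2.61*i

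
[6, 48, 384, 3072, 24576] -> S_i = 6*8^i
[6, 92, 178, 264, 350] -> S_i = 6 + 86*i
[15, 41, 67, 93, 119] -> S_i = 15 + 26*i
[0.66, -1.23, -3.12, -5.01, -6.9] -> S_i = 0.66 + -1.89*i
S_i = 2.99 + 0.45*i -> [2.99, 3.44, 3.89, 4.34, 4.79]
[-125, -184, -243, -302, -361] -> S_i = -125 + -59*i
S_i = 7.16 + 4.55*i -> [7.16, 11.71, 16.26, 20.81, 25.36]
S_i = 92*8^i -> [92, 736, 5888, 47104, 376832]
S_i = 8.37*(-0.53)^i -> [8.37, -4.44, 2.35, -1.25, 0.66]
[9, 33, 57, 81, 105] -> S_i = 9 + 24*i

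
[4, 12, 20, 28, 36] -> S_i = 4 + 8*i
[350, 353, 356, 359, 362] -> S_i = 350 + 3*i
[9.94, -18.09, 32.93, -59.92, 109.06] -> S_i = 9.94*(-1.82)^i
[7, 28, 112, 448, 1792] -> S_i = 7*4^i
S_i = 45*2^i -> [45, 90, 180, 360, 720]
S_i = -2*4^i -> [-2, -8, -32, -128, -512]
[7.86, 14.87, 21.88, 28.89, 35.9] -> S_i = 7.86 + 7.01*i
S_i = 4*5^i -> [4, 20, 100, 500, 2500]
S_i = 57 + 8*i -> [57, 65, 73, 81, 89]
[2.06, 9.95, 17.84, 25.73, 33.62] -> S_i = 2.06 + 7.89*i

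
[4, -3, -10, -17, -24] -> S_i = 4 + -7*i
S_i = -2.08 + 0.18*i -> [-2.08, -1.9, -1.72, -1.54, -1.36]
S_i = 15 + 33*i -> [15, 48, 81, 114, 147]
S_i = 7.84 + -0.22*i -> [7.84, 7.62, 7.4, 7.18, 6.96]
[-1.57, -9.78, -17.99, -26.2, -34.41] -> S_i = -1.57 + -8.21*i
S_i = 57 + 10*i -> [57, 67, 77, 87, 97]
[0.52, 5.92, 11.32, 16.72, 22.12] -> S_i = 0.52 + 5.40*i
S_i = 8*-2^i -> [8, -16, 32, -64, 128]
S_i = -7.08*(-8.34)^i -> [-7.08, 59.05, -492.45, 4107.06, -34252.91]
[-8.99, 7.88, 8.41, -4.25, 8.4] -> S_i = Random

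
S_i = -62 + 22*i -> [-62, -40, -18, 4, 26]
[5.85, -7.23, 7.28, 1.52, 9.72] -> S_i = Random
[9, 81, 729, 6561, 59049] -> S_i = 9*9^i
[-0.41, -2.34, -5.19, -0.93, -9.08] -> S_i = Random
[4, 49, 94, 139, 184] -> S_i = 4 + 45*i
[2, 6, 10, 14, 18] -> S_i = 2 + 4*i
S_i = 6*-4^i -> [6, -24, 96, -384, 1536]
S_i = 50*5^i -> [50, 250, 1250, 6250, 31250]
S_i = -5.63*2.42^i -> [-5.63, -13.62, -32.97, -79.79, -193.09]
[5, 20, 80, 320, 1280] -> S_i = 5*4^i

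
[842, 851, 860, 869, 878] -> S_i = 842 + 9*i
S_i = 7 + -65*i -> [7, -58, -123, -188, -253]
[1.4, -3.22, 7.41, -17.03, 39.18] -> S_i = 1.40*(-2.30)^i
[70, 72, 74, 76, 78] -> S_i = 70 + 2*i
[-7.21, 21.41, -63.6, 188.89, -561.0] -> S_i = -7.21*(-2.97)^i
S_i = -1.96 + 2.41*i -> [-1.96, 0.45, 2.86, 5.27, 7.68]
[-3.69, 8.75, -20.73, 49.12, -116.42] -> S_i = -3.69*(-2.37)^i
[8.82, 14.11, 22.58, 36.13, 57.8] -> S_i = 8.82*1.60^i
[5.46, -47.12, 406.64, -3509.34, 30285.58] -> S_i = 5.46*(-8.63)^i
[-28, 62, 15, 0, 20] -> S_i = Random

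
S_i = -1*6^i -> [-1, -6, -36, -216, -1296]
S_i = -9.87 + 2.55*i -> [-9.87, -7.32, -4.77, -2.22, 0.33]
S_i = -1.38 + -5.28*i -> [-1.38, -6.66, -11.94, -17.22, -22.5]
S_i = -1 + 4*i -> [-1, 3, 7, 11, 15]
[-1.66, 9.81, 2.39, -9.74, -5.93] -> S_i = Random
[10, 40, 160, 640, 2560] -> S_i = 10*4^i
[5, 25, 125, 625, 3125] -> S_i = 5*5^i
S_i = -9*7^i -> [-9, -63, -441, -3087, -21609]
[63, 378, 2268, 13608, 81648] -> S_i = 63*6^i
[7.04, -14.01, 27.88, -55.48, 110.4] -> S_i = 7.04*(-1.99)^i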